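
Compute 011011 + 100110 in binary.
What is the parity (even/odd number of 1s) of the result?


011011 = 27
100110 = 38
Sum = 65 = 1000001
1s count = 2

even parity (2 ones in 1000001)


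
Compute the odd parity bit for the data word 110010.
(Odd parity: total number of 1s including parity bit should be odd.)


Number of 1s in data: 3
Parity bit: 0

0


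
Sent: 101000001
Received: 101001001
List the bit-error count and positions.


XOR: 000001000

1 error(s) at position(s): 5


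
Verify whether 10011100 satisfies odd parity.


Number of 1s: 4

No, parity error (4 ones)


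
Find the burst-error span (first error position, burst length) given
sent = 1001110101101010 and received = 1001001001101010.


XOR: 0000111100000000

Burst at position 4, length 4


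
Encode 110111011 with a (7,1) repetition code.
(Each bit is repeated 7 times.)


Each bit -> 7 copies

111111111111110000000111111111111111111111000000011111111111111


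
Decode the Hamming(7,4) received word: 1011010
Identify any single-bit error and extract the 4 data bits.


Syndrome = 0: no error detected

Data: 1010 (no errors)


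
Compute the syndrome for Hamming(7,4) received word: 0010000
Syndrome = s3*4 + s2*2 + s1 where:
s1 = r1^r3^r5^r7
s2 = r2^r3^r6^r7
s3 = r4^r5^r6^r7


s1=1, s2=1, s3=0

Syndrome = 3 (error at position 3)


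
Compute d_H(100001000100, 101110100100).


XOR: 001111100000
Count of 1s: 5

5


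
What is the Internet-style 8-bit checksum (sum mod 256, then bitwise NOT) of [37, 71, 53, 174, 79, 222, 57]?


Sum = 693 mod 256 = 181
Complement = 74

74


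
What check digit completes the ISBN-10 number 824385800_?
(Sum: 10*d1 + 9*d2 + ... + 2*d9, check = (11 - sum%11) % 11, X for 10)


Weighted sum: 256
256 mod 11 = 3

Check digit: 8


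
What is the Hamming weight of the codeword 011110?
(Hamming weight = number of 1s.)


Counting 1s in 011110

4


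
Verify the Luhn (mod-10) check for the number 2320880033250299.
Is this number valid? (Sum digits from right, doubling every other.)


Luhn sum = 64
64 mod 10 = 4

Invalid (Luhn sum mod 10 = 4)


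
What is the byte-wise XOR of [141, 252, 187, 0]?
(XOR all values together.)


XOR chain: 141 ^ 252 ^ 187 ^ 0 = 202

202


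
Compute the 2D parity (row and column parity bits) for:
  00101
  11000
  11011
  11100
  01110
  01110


Row parities: 000111
Column parities: 11010

Row P: 000111, Col P: 11010, Corner: 1


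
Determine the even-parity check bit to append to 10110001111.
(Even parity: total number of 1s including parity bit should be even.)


Number of 1s in data: 7
Parity bit: 1

1


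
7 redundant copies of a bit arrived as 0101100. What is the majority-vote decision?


Ones: 3 out of 7
Threshold: 4

0 (3/7 voted 1)


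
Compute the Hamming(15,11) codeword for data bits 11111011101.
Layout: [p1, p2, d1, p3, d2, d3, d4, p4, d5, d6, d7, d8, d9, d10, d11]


Parity bits: p1=1, p2=1, p3=0, p4=1

111011111011101


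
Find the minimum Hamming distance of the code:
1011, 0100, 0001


Comparing all pairs, minimum distance: 2
Can detect 1 errors, correct 0 errors

2


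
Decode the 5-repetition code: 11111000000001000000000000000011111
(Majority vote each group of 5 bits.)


Groups: 11111, 00000, 00010, 00000, 00000, 00000, 11111
Majority votes: 1000001

1000001


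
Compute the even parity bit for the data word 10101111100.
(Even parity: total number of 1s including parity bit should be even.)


Number of 1s in data: 7
Parity bit: 1

1


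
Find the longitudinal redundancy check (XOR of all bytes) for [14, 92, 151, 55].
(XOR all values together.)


XOR chain: 14 ^ 92 ^ 151 ^ 55 = 242

242


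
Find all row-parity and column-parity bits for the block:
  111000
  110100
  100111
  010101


Row parities: 1101
Column parities: 111110

Row P: 1101, Col P: 111110, Corner: 1


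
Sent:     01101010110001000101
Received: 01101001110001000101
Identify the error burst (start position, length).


XOR: 00000011000000000000

Burst at position 6, length 2


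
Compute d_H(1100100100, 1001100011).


XOR: 0101000111
Count of 1s: 5

5


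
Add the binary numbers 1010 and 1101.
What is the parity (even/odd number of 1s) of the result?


1010 = 10
1101 = 13
Sum = 23 = 10111
1s count = 4

even parity (4 ones in 10111)


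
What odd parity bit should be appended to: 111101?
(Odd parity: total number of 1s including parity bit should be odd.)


Number of 1s in data: 5
Parity bit: 0

0


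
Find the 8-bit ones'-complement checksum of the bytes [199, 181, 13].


Sum = 393 mod 256 = 137
Complement = 118

118


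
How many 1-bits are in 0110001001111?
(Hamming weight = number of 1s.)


Counting 1s in 0110001001111

7


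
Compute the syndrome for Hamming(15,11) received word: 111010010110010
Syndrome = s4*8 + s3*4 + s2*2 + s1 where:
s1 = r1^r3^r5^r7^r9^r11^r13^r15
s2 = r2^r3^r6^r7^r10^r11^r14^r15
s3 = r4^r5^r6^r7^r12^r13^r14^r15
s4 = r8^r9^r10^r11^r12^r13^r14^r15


s1=0, s2=1, s3=0, s4=0

Syndrome = 2 (error at position 2)


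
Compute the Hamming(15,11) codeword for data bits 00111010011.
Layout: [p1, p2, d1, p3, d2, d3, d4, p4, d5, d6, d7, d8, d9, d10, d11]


Parity bits: p1=0, p2=1, p3=0, p4=0

010001101010011


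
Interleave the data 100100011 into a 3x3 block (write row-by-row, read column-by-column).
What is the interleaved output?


Matrix:
  100
  100
  011
Read columns: 110001001

110001001


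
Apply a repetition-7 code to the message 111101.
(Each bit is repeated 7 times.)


Each bit -> 7 copies

111111111111111111111111111100000001111111


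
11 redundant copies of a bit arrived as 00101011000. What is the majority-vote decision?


Ones: 4 out of 11
Threshold: 6

0 (4/11 voted 1)


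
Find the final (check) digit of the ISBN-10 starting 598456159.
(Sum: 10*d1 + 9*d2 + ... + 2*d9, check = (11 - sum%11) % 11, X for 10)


Weighted sum: 320
320 mod 11 = 1

Check digit: X


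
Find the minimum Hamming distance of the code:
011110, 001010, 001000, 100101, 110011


Comparing all pairs, minimum distance: 1
Can detect 0 errors, correct 0 errors

1


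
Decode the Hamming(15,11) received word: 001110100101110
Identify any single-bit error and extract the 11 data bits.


Syndrome = 0: no error detected

Data: 11010101110 (no errors)


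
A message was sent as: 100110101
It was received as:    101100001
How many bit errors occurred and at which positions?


XOR: 001010100

3 error(s) at position(s): 2, 4, 6


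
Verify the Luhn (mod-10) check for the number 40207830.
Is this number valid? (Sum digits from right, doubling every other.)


Luhn sum = 31
31 mod 10 = 1

Invalid (Luhn sum mod 10 = 1)


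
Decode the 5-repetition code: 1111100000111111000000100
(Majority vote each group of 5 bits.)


Groups: 11111, 00000, 11111, 10000, 00100
Majority votes: 10100

10100


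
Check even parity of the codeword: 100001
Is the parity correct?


Number of 1s: 2

Yes, parity is correct (2 ones)


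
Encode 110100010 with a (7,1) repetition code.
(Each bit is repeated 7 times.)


Each bit -> 7 copies

111111111111110000000111111100000000000000000000011111110000000


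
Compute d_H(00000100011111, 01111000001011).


XOR: 01111100010100
Count of 1s: 7

7


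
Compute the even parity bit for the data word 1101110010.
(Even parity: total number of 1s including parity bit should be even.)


Number of 1s in data: 6
Parity bit: 0

0


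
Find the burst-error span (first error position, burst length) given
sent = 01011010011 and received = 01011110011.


XOR: 00000100000

Burst at position 5, length 1


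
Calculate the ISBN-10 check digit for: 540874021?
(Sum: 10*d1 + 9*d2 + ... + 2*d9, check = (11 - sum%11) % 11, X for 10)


Weighted sum: 212
212 mod 11 = 3

Check digit: 8


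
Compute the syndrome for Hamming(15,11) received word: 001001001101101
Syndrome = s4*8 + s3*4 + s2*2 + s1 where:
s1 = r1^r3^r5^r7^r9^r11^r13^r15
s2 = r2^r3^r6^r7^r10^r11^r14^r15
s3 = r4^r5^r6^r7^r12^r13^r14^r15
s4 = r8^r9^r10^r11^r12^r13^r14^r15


s1=0, s2=0, s3=0, s4=1

Syndrome = 8 (error at position 8)


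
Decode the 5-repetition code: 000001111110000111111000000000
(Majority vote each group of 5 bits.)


Groups: 00000, 11111, 10000, 11111, 10000, 00000
Majority votes: 010100

010100


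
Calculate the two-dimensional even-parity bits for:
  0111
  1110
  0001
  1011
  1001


Row parities: 11110
Column parities: 1010

Row P: 11110, Col P: 1010, Corner: 0


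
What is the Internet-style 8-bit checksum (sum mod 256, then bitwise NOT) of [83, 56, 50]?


Sum = 189 mod 256 = 189
Complement = 66

66


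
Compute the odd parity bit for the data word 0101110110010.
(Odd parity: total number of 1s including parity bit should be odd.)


Number of 1s in data: 7
Parity bit: 0

0


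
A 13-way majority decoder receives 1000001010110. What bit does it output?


Ones: 5 out of 13
Threshold: 7

0 (5/13 voted 1)


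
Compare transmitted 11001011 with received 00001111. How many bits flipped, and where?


XOR: 11000100

3 error(s) at position(s): 0, 1, 5


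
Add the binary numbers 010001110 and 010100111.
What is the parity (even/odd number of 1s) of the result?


010001110 = 142
010100111 = 167
Sum = 309 = 100110101
1s count = 5

odd parity (5 ones in 100110101)


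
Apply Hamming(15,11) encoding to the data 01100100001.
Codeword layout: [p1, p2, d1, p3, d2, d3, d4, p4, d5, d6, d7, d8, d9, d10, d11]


Parity bits: p1=0, p2=1, p3=1, p4=0

010111000100001


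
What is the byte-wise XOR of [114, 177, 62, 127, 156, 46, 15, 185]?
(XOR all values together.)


XOR chain: 114 ^ 177 ^ 62 ^ 127 ^ 156 ^ 46 ^ 15 ^ 185 = 134

134


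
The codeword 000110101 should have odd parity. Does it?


Number of 1s: 4

No, parity error (4 ones)


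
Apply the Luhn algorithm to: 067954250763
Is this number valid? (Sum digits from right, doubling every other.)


Luhn sum = 47
47 mod 10 = 7

Invalid (Luhn sum mod 10 = 7)


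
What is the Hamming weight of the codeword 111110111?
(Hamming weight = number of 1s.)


Counting 1s in 111110111

8


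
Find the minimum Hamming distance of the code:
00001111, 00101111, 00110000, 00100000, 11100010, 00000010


Comparing all pairs, minimum distance: 1
Can detect 0 errors, correct 0 errors

1


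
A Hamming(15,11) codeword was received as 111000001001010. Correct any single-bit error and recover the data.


Syndrome = 11: error at position 11

Data: 10001011010 (corrected bit 11)


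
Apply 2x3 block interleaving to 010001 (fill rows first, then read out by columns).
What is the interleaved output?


Matrix:
  010
  001
Read columns: 001001

001001


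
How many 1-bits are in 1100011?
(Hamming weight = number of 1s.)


Counting 1s in 1100011

4


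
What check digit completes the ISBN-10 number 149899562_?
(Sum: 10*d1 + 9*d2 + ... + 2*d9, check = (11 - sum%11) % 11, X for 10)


Weighted sum: 315
315 mod 11 = 7

Check digit: 4


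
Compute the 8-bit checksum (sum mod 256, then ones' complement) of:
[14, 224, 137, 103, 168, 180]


Sum = 826 mod 256 = 58
Complement = 197

197


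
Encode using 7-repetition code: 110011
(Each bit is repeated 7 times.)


Each bit -> 7 copies

111111111111110000000000000011111111111111


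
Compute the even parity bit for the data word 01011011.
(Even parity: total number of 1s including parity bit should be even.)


Number of 1s in data: 5
Parity bit: 1

1


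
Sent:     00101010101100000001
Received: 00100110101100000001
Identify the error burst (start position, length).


XOR: 00001100000000000000

Burst at position 4, length 2


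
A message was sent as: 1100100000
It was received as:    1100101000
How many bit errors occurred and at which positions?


XOR: 0000001000

1 error(s) at position(s): 6


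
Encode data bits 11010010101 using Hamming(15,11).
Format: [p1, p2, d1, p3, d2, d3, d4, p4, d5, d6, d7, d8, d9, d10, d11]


Parity bits: p1=0, p2=0, p3=0, p4=1

001010110010101


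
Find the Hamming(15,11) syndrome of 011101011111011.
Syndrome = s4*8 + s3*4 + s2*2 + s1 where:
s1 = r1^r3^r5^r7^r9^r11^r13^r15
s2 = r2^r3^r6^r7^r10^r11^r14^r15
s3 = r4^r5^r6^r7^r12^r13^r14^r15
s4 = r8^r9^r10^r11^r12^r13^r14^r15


s1=0, s2=1, s3=1, s4=1

Syndrome = 14 (error at position 14)


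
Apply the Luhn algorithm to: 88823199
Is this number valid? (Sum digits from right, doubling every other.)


Luhn sum = 49
49 mod 10 = 9

Invalid (Luhn sum mod 10 = 9)


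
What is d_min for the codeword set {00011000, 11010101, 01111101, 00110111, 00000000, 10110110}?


Comparing all pairs, minimum distance: 2
Can detect 1 errors, correct 0 errors

2


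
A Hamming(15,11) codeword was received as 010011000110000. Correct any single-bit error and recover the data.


Syndrome = 0: no error detected

Data: 01100110000 (no errors)


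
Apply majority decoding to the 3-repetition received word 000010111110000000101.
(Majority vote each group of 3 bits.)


Groups: 000, 010, 111, 110, 000, 000, 101
Majority votes: 0011001

0011001


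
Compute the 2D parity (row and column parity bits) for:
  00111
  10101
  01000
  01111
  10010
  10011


Row parities: 111001
Column parities: 10100

Row P: 111001, Col P: 10100, Corner: 0


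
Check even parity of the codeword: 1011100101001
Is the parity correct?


Number of 1s: 7

No, parity error (7 ones)


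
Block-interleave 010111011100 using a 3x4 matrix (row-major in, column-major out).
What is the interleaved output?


Matrix:
  0101
  1101
  1100
Read columns: 011111000110

011111000110


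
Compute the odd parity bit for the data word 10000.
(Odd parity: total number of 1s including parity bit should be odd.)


Number of 1s in data: 1
Parity bit: 0

0


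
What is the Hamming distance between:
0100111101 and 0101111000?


XOR: 0001000101
Count of 1s: 3

3


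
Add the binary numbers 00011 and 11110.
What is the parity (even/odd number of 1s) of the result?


00011 = 3
11110 = 30
Sum = 33 = 100001
1s count = 2

even parity (2 ones in 100001)


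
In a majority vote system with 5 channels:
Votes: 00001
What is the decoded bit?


Ones: 1 out of 5
Threshold: 3

0 (1/5 voted 1)


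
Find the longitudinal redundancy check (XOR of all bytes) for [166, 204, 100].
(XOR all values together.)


XOR chain: 166 ^ 204 ^ 100 = 14

14


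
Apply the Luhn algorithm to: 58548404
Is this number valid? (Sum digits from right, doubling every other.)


Luhn sum = 29
29 mod 10 = 9

Invalid (Luhn sum mod 10 = 9)


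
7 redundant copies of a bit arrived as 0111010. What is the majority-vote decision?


Ones: 4 out of 7
Threshold: 4

1 (4/7 voted 1)


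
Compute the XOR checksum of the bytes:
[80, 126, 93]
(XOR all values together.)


XOR chain: 80 ^ 126 ^ 93 = 115

115


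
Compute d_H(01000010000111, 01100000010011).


XOR: 00100010010100
Count of 1s: 4

4


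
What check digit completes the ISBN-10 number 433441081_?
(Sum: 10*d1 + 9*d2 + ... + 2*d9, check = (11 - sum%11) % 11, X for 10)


Weighted sum: 174
174 mod 11 = 9

Check digit: 2


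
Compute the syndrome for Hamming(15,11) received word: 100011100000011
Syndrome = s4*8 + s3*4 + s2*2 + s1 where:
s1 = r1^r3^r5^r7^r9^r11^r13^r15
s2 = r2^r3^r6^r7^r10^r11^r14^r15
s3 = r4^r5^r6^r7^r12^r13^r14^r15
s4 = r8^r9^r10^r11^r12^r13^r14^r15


s1=0, s2=0, s3=1, s4=0

Syndrome = 4 (error at position 4)


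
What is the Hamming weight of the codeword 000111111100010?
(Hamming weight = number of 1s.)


Counting 1s in 000111111100010

8


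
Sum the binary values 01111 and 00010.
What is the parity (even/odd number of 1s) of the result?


01111 = 15
00010 = 2
Sum = 17 = 10001
1s count = 2

even parity (2 ones in 10001)


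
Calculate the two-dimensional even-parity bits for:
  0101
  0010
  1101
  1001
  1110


Row parities: 01101
Column parities: 1101

Row P: 01101, Col P: 1101, Corner: 1


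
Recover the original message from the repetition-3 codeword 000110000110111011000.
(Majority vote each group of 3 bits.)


Groups: 000, 110, 000, 110, 111, 011, 000
Majority votes: 0101110

0101110


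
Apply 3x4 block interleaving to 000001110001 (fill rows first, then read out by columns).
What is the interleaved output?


Matrix:
  0000
  0111
  0001
Read columns: 000010010011

000010010011


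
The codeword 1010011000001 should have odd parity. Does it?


Number of 1s: 5

Yes, parity is correct (5 ones)


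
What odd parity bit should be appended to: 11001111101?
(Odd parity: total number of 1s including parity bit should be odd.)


Number of 1s in data: 8
Parity bit: 1

1


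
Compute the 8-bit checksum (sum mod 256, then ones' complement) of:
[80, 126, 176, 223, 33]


Sum = 638 mod 256 = 126
Complement = 129

129


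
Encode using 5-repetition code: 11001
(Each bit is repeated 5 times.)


Each bit -> 5 copies

1111111111000000000011111


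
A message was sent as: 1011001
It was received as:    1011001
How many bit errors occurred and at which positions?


XOR: 0000000

0 errors (received matches sent)


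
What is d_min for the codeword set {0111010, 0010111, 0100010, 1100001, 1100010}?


Comparing all pairs, minimum distance: 1
Can detect 0 errors, correct 0 errors

1


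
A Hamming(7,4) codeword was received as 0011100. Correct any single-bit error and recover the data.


Syndrome = 2: error at position 2

Data: 1100 (corrected bit 2)


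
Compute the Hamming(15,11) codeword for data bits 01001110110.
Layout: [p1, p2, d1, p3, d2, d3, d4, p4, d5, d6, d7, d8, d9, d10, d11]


Parity bits: p1=0, p2=1, p3=1, p4=1

010110011110110


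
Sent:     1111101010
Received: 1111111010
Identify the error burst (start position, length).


XOR: 0000010000

Burst at position 5, length 1


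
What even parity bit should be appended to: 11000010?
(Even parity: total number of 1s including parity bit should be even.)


Number of 1s in data: 3
Parity bit: 1

1


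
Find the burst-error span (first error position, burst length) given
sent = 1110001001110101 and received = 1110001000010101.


XOR: 0000000001100000

Burst at position 9, length 2


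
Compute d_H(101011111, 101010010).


XOR: 000001101
Count of 1s: 3

3


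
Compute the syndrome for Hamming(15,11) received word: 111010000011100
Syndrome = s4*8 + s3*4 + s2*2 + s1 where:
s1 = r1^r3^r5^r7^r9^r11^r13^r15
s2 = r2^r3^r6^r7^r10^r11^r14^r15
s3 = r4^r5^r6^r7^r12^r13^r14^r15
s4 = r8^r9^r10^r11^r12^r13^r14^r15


s1=1, s2=1, s3=1, s4=1

Syndrome = 15 (error at position 15)


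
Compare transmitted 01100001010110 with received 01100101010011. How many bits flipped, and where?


XOR: 00000100000101

3 error(s) at position(s): 5, 11, 13


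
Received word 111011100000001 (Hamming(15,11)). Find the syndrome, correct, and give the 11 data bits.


Syndrome = 11: error at position 11

Data: 11110010001 (corrected bit 11)


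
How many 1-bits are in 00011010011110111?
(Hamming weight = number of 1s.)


Counting 1s in 00011010011110111

10


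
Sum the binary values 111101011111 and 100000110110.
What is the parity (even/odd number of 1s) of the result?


111101011111 = 3935
100000110110 = 2102
Sum = 6037 = 1011110010101
1s count = 8

even parity (8 ones in 1011110010101)


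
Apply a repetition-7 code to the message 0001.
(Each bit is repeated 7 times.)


Each bit -> 7 copies

0000000000000000000001111111


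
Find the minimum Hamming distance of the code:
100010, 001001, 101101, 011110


Comparing all pairs, minimum distance: 2
Can detect 1 errors, correct 0 errors

2


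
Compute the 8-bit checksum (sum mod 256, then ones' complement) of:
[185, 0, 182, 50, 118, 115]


Sum = 650 mod 256 = 138
Complement = 117

117


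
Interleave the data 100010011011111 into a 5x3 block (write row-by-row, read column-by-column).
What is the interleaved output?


Matrix:
  100
  010
  011
  011
  111
Read columns: 100010111100111

100010111100111


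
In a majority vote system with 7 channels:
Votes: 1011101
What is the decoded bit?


Ones: 5 out of 7
Threshold: 4

1 (5/7 voted 1)


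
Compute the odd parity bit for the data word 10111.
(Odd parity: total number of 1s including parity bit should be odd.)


Number of 1s in data: 4
Parity bit: 1

1


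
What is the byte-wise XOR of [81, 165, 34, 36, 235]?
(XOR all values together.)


XOR chain: 81 ^ 165 ^ 34 ^ 36 ^ 235 = 25

25


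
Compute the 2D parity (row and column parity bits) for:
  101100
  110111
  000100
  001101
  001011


Row parities: 11111
Column parities: 011001

Row P: 11111, Col P: 011001, Corner: 1


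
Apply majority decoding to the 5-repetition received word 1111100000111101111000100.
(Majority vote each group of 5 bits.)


Groups: 11111, 00000, 11110, 11110, 00100
Majority votes: 10110

10110


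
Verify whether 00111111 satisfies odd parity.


Number of 1s: 6

No, parity error (6 ones)


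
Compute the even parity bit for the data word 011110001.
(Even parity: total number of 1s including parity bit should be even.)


Number of 1s in data: 5
Parity bit: 1

1


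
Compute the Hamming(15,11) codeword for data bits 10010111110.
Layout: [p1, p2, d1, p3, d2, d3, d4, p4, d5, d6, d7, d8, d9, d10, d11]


Parity bits: p1=0, p2=1, p3=0, p4=1

011000110111110


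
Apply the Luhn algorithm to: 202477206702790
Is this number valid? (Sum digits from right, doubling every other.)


Luhn sum = 57
57 mod 10 = 7

Invalid (Luhn sum mod 10 = 7)


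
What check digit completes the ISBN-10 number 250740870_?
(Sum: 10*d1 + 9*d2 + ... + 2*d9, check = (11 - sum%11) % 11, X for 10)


Weighted sum: 191
191 mod 11 = 4

Check digit: 7


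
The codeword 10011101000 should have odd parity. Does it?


Number of 1s: 5

Yes, parity is correct (5 ones)


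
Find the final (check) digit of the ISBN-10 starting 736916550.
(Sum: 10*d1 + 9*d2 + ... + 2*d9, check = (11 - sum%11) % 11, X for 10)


Weighted sum: 279
279 mod 11 = 4

Check digit: 7


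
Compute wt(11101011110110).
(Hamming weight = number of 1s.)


Counting 1s in 11101011110110

10


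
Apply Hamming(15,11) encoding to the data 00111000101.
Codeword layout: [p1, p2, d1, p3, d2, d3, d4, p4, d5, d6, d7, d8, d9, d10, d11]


Parity bits: p1=0, p2=1, p3=0, p4=1

010001111000101


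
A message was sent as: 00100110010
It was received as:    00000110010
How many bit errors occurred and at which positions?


XOR: 00100000000

1 error(s) at position(s): 2


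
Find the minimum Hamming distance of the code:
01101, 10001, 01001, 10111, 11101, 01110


Comparing all pairs, minimum distance: 1
Can detect 0 errors, correct 0 errors

1


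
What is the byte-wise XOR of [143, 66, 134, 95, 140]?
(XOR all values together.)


XOR chain: 143 ^ 66 ^ 134 ^ 95 ^ 140 = 152

152


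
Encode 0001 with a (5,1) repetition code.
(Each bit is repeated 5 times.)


Each bit -> 5 copies

00000000000000011111


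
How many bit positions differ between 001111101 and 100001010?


XOR: 101110111
Count of 1s: 7

7


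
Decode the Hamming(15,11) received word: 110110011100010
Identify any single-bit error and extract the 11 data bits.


Syndrome = 7: error at position 7

Data: 01011100010 (corrected bit 7)


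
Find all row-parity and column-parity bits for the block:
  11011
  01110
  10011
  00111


Row parities: 0111
Column parities: 00001

Row P: 0111, Col P: 00001, Corner: 1


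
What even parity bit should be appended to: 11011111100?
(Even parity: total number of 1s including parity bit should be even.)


Number of 1s in data: 8
Parity bit: 0

0


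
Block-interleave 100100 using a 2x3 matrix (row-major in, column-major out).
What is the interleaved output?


Matrix:
  100
  100
Read columns: 110000

110000


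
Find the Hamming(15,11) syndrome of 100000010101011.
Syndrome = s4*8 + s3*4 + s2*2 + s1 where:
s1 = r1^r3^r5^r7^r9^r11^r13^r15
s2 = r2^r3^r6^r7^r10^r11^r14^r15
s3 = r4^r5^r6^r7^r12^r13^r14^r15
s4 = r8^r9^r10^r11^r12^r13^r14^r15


s1=0, s2=1, s3=1, s4=1

Syndrome = 14 (error at position 14)


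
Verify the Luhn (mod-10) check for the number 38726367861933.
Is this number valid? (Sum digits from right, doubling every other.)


Luhn sum = 70
70 mod 10 = 0

Valid (Luhn sum mod 10 = 0)


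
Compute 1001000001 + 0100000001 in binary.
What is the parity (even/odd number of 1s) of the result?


1001000001 = 577
0100000001 = 257
Sum = 834 = 1101000010
1s count = 4

even parity (4 ones in 1101000010)


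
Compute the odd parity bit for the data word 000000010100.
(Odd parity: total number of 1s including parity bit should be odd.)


Number of 1s in data: 2
Parity bit: 1

1


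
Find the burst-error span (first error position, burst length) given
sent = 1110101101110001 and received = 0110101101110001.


XOR: 1000000000000000

Burst at position 0, length 1


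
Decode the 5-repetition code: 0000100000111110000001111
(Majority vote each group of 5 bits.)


Groups: 00001, 00000, 11111, 00000, 01111
Majority votes: 00101

00101


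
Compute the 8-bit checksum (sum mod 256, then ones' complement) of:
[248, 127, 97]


Sum = 472 mod 256 = 216
Complement = 39

39


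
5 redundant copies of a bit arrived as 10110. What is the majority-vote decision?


Ones: 3 out of 5
Threshold: 3

1 (3/5 voted 1)


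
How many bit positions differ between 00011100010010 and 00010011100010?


XOR: 00001111110000
Count of 1s: 6

6


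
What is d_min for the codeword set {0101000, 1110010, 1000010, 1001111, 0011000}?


Comparing all pairs, minimum distance: 2
Can detect 1 errors, correct 0 errors

2


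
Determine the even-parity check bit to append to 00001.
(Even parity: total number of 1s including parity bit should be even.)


Number of 1s in data: 1
Parity bit: 1

1


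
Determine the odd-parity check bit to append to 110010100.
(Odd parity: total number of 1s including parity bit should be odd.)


Number of 1s in data: 4
Parity bit: 1

1


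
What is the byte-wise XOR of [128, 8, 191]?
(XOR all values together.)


XOR chain: 128 ^ 8 ^ 191 = 55

55


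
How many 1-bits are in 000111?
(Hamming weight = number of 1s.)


Counting 1s in 000111

3


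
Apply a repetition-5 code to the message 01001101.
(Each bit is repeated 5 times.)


Each bit -> 5 copies

0000011111000000000011111111110000011111


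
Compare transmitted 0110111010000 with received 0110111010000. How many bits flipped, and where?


XOR: 0000000000000

0 errors (received matches sent)


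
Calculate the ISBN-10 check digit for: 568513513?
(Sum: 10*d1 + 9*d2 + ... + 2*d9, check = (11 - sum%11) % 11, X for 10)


Weighted sum: 253
253 mod 11 = 0

Check digit: 0


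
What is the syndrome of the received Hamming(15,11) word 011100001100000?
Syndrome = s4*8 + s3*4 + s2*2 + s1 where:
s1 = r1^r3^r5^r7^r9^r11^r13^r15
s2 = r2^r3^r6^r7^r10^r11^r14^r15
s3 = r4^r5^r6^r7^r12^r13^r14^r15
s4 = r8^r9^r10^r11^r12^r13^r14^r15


s1=0, s2=1, s3=1, s4=0

Syndrome = 6 (error at position 6)


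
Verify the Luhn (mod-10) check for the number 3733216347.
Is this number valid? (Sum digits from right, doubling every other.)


Luhn sum = 48
48 mod 10 = 8

Invalid (Luhn sum mod 10 = 8)


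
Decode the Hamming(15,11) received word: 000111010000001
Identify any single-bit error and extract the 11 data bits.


Syndrome = 0: no error detected

Data: 01100000001 (no errors)


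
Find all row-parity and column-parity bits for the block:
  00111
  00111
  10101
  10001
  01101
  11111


Row parities: 111011
Column parities: 10110

Row P: 111011, Col P: 10110, Corner: 1


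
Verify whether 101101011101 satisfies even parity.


Number of 1s: 8

Yes, parity is correct (8 ones)


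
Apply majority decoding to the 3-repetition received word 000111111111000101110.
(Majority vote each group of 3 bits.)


Groups: 000, 111, 111, 111, 000, 101, 110
Majority votes: 0111011

0111011


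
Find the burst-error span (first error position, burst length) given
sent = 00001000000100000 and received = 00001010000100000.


XOR: 00000010000000000

Burst at position 6, length 1


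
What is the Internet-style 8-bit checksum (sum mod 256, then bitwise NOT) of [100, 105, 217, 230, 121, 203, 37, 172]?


Sum = 1185 mod 256 = 161
Complement = 94

94


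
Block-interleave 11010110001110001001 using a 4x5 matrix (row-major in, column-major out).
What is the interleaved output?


Matrix:
  11010
  11000
  11100
  01001
Read columns: 11101111001010000001

11101111001010000001


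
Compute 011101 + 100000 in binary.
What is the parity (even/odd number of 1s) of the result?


011101 = 29
100000 = 32
Sum = 61 = 111101
1s count = 5

odd parity (5 ones in 111101)


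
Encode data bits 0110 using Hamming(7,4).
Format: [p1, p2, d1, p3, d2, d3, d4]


Parity bits: p1=1, p2=1, p3=0

1100110


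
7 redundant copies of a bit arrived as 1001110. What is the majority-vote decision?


Ones: 4 out of 7
Threshold: 4

1 (4/7 voted 1)


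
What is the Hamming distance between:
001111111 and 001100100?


XOR: 000011011
Count of 1s: 4

4


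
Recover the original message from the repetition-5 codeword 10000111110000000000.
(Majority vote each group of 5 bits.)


Groups: 10000, 11111, 00000, 00000
Majority votes: 0100

0100


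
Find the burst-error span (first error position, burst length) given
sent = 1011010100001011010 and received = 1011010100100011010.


XOR: 0000000000101000000

Burst at position 10, length 3


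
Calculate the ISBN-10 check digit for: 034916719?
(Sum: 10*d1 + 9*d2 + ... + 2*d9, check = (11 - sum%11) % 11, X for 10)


Weighted sum: 207
207 mod 11 = 9

Check digit: 2


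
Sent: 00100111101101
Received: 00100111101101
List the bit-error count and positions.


XOR: 00000000000000

0 errors (received matches sent)


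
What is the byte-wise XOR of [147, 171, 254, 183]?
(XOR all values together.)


XOR chain: 147 ^ 171 ^ 254 ^ 183 = 113

113


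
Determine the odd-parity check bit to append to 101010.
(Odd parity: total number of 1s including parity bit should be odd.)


Number of 1s in data: 3
Parity bit: 0

0


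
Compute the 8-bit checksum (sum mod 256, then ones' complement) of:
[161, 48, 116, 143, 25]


Sum = 493 mod 256 = 237
Complement = 18

18


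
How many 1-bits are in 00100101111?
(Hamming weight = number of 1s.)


Counting 1s in 00100101111

6


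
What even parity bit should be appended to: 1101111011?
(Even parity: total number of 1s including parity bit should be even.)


Number of 1s in data: 8
Parity bit: 0

0


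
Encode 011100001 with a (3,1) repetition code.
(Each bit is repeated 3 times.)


Each bit -> 3 copies

000111111111000000000000111


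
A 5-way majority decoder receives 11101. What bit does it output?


Ones: 4 out of 5
Threshold: 3

1 (4/5 voted 1)


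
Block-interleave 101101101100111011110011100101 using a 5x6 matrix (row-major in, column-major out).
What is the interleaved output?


Matrix:
  101101
  101100
  111011
  110011
  100101
Read columns: 111110011011100110010011010111

111110011011100110010011010111


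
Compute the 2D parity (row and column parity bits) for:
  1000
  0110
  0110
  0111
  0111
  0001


Row parities: 100111
Column parities: 1001

Row P: 100111, Col P: 1001, Corner: 0


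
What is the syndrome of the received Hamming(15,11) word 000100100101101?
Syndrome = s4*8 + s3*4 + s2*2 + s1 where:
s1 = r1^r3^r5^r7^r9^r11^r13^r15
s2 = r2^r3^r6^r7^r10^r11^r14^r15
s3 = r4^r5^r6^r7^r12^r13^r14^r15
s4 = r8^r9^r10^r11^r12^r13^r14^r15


s1=1, s2=1, s3=1, s4=0

Syndrome = 7 (error at position 7)


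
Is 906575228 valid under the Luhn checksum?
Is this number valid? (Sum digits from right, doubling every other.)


Luhn sum = 38
38 mod 10 = 8

Invalid (Luhn sum mod 10 = 8)


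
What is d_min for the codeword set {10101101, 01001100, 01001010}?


Comparing all pairs, minimum distance: 2
Can detect 1 errors, correct 0 errors

2


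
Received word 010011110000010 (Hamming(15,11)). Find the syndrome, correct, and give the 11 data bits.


Syndrome = 0: no error detected

Data: 01110000010 (no errors)


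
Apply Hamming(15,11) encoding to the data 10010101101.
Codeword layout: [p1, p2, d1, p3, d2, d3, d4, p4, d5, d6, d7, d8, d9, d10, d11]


Parity bits: p1=0, p2=0, p3=0, p4=0

001000100101101


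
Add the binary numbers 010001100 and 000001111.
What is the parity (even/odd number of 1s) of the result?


010001100 = 140
000001111 = 15
Sum = 155 = 10011011
1s count = 5

odd parity (5 ones in 10011011)


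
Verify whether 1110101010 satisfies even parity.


Number of 1s: 6

Yes, parity is correct (6 ones)


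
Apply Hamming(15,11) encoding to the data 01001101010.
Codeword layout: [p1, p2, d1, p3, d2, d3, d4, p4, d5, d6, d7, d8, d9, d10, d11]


Parity bits: p1=0, p2=0, p3=1, p4=0

000110001101010


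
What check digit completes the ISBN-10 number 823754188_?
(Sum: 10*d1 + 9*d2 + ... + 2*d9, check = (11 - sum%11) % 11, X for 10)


Weighted sum: 265
265 mod 11 = 1

Check digit: X


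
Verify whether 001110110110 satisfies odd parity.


Number of 1s: 7

Yes, parity is correct (7 ones)


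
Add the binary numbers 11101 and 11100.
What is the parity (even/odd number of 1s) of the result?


11101 = 29
11100 = 28
Sum = 57 = 111001
1s count = 4

even parity (4 ones in 111001)


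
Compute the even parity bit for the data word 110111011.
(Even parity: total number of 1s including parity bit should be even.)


Number of 1s in data: 7
Parity bit: 1

1


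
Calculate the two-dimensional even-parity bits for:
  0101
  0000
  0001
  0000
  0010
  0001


Row parities: 001011
Column parities: 0111

Row P: 001011, Col P: 0111, Corner: 1


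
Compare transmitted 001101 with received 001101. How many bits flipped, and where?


XOR: 000000

0 errors (received matches sent)


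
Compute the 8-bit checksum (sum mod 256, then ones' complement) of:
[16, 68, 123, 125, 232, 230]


Sum = 794 mod 256 = 26
Complement = 229

229


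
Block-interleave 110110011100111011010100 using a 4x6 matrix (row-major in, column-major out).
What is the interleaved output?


Matrix:
  110110
  011100
  111011
  010100
Read columns: 101011110110110110100010

101011110110110110100010


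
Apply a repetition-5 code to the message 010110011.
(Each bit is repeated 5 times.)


Each bit -> 5 copies

000001111100000111111111100000000001111111111


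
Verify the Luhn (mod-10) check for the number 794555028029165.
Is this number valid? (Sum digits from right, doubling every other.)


Luhn sum = 59
59 mod 10 = 9

Invalid (Luhn sum mod 10 = 9)


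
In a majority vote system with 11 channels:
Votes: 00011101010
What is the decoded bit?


Ones: 5 out of 11
Threshold: 6

0 (5/11 voted 1)


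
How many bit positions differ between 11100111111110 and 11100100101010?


XOR: 00000011010100
Count of 1s: 4

4


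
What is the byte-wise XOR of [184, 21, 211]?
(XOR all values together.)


XOR chain: 184 ^ 21 ^ 211 = 126

126


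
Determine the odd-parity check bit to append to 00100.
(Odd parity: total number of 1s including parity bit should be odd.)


Number of 1s in data: 1
Parity bit: 0

0


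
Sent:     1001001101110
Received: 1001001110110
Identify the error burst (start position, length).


XOR: 0000000011000

Burst at position 8, length 2


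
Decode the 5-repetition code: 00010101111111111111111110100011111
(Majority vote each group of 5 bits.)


Groups: 00010, 10111, 11111, 11111, 11111, 01000, 11111
Majority votes: 0111101

0111101


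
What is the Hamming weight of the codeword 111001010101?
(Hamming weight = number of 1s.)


Counting 1s in 111001010101

7


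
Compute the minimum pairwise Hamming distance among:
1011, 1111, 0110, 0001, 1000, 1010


Comparing all pairs, minimum distance: 1
Can detect 0 errors, correct 0 errors

1


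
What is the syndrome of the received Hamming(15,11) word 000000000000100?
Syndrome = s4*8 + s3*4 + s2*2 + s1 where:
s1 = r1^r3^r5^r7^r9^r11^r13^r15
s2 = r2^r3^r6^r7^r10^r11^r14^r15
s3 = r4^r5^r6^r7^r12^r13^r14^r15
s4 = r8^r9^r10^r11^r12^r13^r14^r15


s1=1, s2=0, s3=1, s4=1

Syndrome = 13 (error at position 13)


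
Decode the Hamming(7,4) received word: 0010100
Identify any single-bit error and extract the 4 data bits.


Syndrome = 6: error at position 6

Data: 1110 (corrected bit 6)


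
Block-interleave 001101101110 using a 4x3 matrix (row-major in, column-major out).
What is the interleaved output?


Matrix:
  001
  101
  101
  110
Read columns: 011100011110

011100011110


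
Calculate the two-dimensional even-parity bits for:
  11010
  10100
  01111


Row parities: 100
Column parities: 00001

Row P: 100, Col P: 00001, Corner: 1


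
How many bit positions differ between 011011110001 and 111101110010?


XOR: 100110000011
Count of 1s: 5

5


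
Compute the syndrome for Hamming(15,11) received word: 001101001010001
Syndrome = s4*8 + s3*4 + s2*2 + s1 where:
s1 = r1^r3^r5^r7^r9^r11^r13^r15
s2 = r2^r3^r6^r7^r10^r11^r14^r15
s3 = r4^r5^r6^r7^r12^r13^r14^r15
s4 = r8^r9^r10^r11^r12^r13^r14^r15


s1=0, s2=0, s3=1, s4=1

Syndrome = 12 (error at position 12)


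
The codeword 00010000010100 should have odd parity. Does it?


Number of 1s: 3

Yes, parity is correct (3 ones)


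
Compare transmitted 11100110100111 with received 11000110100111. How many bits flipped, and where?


XOR: 00100000000000

1 error(s) at position(s): 2


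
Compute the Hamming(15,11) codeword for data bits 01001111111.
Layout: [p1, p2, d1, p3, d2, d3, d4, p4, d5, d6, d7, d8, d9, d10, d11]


Parity bits: p1=1, p2=0, p3=1, p4=1

100110011111111


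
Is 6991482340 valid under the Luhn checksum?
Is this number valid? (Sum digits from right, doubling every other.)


Luhn sum = 53
53 mod 10 = 3

Invalid (Luhn sum mod 10 = 3)


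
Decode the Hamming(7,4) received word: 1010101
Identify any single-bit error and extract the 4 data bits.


Syndrome = 0: no error detected

Data: 1101 (no errors)


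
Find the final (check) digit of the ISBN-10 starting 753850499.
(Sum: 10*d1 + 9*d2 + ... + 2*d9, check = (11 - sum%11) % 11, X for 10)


Weighted sum: 286
286 mod 11 = 0

Check digit: 0


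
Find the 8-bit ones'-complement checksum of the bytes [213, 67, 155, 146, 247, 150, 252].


Sum = 1230 mod 256 = 206
Complement = 49

49


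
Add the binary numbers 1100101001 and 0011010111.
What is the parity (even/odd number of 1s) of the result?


1100101001 = 809
0011010111 = 215
Sum = 1024 = 10000000000
1s count = 1

odd parity (1 ones in 10000000000)


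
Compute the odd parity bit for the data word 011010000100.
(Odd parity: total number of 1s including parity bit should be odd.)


Number of 1s in data: 4
Parity bit: 1

1


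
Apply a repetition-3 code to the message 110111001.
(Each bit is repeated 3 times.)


Each bit -> 3 copies

111111000111111111000000111


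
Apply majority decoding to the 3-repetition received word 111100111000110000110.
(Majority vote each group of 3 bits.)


Groups: 111, 100, 111, 000, 110, 000, 110
Majority votes: 1010101

1010101
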